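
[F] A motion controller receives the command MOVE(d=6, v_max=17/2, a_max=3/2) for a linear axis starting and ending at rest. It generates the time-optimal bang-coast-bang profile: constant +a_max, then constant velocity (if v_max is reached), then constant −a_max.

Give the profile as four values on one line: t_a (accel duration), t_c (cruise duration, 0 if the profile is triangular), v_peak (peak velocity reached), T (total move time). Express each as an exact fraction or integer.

v_max²/a_max = (17/2)²/(3/2) = 289/6
6 < 289/6 ⇒ no cruise
v_peak = √(6·3/2) = √9 = 3
t_a = 3/(3/2) = 2; t_c = 0
T = 2·2 = 4

t_a=2 t_c=0 v_peak=3 T=4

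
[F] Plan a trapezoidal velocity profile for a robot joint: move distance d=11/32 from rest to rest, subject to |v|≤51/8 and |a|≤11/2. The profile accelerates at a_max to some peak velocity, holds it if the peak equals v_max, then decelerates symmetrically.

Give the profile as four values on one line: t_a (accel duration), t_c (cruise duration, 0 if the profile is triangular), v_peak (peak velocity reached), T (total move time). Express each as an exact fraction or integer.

t_a=1/4 t_c=0 v_peak=11/8 T=1/2

(v_max)²/a_max = (51/8)²/(11/2) = 2601/352
11/32 < 2601/352 so t_c = 0
v_peak = √(11/32·11/2) = √(121/64) = 11/8
t_a = (11/8)/(11/2) = 1/4; t_c = 0
T = 2·1/4 = 1/2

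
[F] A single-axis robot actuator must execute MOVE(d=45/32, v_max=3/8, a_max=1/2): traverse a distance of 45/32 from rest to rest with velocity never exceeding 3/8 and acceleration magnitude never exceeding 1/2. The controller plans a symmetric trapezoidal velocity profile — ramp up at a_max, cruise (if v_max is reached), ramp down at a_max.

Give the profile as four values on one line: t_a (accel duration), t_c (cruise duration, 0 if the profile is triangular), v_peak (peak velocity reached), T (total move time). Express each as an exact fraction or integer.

vₘ²/aₘ = (3/8)²/(1/2) = 9/32
45/32 ≥ 9/32 ⇒ cruise phase
t_a = (3/8)/(1/2) = 3/4; v_peak = 3/8
d_cruise = 45/32 − 9/32 = 9/8; t_c = (9/8)/(3/8) = 3
T = 2·3/4 + 3 = 9/2

t_a=3/4 t_c=3 v_peak=3/8 T=9/2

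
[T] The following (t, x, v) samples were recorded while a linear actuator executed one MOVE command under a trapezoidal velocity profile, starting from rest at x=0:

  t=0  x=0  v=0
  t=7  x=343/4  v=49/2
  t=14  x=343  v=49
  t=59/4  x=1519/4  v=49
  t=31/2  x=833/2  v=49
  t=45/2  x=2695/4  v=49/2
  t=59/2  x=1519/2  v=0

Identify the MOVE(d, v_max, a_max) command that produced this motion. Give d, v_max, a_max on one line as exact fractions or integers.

final state: t=59/2, x=1519/2, v=0 → d = 1519/2
a_max = (49/2−0)/(7−0) = 7/2
max v = 49 over t∈[14,31/2] → v_max = 49
check: 49·(14+3/2) = 1519/2 ✓

d=1519/2 v_max=49 a_max=7/2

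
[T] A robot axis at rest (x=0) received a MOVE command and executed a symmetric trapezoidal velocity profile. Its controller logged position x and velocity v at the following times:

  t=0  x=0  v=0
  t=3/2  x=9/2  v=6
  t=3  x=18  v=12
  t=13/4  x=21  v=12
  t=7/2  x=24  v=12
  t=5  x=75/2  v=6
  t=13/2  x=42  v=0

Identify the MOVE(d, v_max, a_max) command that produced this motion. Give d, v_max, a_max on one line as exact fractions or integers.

final state: t=13/2, x=42, v=0 → d = 42
a_max = (6−0)/(3/2−0) = 4
max v = 12 over t∈[3,7/2] → v_max = 12
check: 12·(3+1/2) = 42 ✓

d=42 v_max=12 a_max=4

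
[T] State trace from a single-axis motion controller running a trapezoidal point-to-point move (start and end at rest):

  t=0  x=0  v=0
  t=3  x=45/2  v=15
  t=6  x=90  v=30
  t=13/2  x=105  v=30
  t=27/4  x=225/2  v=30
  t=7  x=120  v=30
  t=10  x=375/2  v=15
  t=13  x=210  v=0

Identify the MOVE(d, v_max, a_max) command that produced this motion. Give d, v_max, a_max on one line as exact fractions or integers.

d=210 v_max=30 a_max=5

final state: t=13, x=210, v=0 → d = 210
a_max = (15−0)/(3−0) = 5
max v = 30 over t∈[6,7] → v_max = 30
check: 30·(6+1) = 210 ✓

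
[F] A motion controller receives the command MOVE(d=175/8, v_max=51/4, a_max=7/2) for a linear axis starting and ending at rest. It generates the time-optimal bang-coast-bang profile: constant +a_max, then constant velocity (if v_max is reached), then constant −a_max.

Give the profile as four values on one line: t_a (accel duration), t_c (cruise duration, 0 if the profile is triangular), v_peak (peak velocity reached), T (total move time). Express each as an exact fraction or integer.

t_a=5/2 t_c=0 v_peak=35/4 T=5

v_max²/a_max = (51/4)²/(7/2) = 2601/56
175/8 < 2601/56 so t_c = 0
v_peak = √(175/8·7/2) = √(1225/16) = 35/4
t_a = (35/4)/(7/2) = 5/2; t_c = 0
T = 2·5/2 = 5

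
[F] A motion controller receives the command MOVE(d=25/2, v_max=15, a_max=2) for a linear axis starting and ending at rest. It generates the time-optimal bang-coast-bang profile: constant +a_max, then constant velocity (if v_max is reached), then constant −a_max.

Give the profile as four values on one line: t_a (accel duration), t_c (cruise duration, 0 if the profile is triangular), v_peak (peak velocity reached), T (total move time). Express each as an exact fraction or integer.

(v_max)²/a_max = 15²/2 = 225/2
25/2 < 225/2 ⇒ no cruise
v_peak = √(25/2·2) = √25 = 5
t_a = 5/2; t_c = 0
T = 2·5/2 = 5

t_a=5/2 t_c=0 v_peak=5 T=5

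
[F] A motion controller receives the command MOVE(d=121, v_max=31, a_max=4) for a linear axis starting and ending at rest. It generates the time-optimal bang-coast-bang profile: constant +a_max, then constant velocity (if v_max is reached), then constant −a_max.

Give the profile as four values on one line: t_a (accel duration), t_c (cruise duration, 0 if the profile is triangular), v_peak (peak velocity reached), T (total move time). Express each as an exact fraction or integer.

t_a=11/2 t_c=0 v_peak=22 T=11

(v_max)²/a_max = 31²/4 = 961/4
121 < 961/4 → triangular
v_peak = √(121·4) = √484 = 22
t_a = 22/4 = 11/2; t_c = 0
T = 2·11/2 = 11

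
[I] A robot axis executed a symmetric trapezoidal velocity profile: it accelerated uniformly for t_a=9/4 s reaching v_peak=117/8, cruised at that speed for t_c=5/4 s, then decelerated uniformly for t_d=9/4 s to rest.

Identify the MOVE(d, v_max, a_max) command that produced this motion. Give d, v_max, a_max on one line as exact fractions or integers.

d=819/16 v_max=117/8 a_max=13/2

a_max = (117/8)/(9/4) = 13/2
d_a = ½·117/8·9/4 = 1053/64; d_c = 117/8·5/4 = 585/32
d = 2·1053/64 + 585/32 = 819/16
t_c = 5/4 > 0 → v_max = v_peak = 117/8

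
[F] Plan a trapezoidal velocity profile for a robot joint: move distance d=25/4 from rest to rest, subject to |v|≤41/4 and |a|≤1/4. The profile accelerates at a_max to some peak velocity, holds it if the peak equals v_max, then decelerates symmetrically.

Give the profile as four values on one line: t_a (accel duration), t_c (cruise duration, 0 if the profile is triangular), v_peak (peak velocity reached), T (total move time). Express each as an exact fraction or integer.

v_max²/a_max = (41/4)²/(1/4) = 1681/4
25/4 < 1681/4 → triangular
v_peak = √(25/4·1/4) = √(25/16) = 5/4
t_a = (5/4)/(1/4) = 5; t_c = 0
T = 2·5 = 10

t_a=5 t_c=0 v_peak=5/4 T=10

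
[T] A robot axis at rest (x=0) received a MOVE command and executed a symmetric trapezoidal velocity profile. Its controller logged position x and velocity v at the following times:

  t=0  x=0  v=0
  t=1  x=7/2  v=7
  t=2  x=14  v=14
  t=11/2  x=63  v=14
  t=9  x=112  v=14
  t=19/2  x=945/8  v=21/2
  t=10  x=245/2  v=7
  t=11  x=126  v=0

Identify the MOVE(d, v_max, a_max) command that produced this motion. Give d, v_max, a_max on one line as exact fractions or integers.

final state: t=11, x=126, v=0 → d = 126
a_max = (7−0)/(1−0) = 7
max v = 14 over t∈[2,9] → v_max = 14
check: 14·(2+7) = 126 ✓

d=126 v_max=14 a_max=7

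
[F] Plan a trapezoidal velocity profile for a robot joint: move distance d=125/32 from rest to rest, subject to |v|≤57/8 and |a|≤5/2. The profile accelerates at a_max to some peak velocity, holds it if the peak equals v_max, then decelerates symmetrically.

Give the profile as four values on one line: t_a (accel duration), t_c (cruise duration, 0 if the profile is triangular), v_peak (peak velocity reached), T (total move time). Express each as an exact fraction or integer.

t_a=5/4 t_c=0 v_peak=25/8 T=5/2

v_max²/a_max = (57/8)²/(5/2) = 3249/160
125/32 < 3249/160 so t_c = 0
v_peak = √(125/32·5/2) = √(625/64) = 25/8
t_a = (25/8)/(5/2) = 5/4; t_c = 0
T = 2·5/4 = 5/2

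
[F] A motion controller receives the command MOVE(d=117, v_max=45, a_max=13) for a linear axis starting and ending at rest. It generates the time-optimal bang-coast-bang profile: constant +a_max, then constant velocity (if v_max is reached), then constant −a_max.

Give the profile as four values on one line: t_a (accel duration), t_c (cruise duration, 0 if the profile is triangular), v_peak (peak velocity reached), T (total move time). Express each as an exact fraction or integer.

(v_max)²/a_max = 45²/13 = 2025/13
117 < 2025/13 → triangular
v_peak = √(117·13) = √1521 = 39
t_a = 39/13 = 3; t_c = 0
T = 2·3 = 6

t_a=3 t_c=0 v_peak=39 T=6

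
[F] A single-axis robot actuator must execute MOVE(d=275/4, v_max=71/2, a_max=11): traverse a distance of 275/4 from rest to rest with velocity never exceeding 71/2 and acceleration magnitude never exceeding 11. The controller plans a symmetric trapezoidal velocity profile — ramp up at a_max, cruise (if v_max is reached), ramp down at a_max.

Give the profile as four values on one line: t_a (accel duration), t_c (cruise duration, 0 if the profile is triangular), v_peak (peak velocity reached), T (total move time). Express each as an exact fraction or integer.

v_max²/a_max = (71/2)²/11 = 5041/44
275/4 < 5041/44 so t_c = 0
v_peak = √(275/4·11) = √(3025/4) = 55/2
t_a = (55/2)/11 = 5/2; t_c = 0
T = 2·5/2 = 5

t_a=5/2 t_c=0 v_peak=55/2 T=5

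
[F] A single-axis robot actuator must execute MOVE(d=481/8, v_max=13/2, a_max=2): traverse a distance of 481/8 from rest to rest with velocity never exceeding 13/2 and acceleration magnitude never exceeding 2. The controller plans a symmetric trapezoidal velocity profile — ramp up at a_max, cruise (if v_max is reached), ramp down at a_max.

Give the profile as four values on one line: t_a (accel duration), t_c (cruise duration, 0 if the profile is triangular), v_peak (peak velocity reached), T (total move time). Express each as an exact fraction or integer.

(v_max)²/a_max = (13/2)²/2 = 169/8
481/8 ≥ 169/8 ⇒ cruise phase
t_a = (13/2)/2 = 13/4; v_peak = 13/2
d_cruise = 481/8 − 169/8 = 39; t_c = 39/(13/2) = 6
T = 2·13/4 + 6 = 25/2

t_a=13/4 t_c=6 v_peak=13/2 T=25/2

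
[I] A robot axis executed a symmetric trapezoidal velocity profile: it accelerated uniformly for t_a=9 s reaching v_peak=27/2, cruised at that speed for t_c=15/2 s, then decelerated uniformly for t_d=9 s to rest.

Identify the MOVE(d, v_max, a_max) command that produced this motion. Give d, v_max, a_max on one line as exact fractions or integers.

d=891/4 v_max=27/2 a_max=3/2

a_max = (27/2)/9 = 3/2
d_a = ½·27/2·9 = 243/4; d_c = 27/2·15/2 = 405/4
d = 2·243/4 + 405/4 = 891/4
t_c = 15/2 > 0 ⇒ limit active, v_max = 27/2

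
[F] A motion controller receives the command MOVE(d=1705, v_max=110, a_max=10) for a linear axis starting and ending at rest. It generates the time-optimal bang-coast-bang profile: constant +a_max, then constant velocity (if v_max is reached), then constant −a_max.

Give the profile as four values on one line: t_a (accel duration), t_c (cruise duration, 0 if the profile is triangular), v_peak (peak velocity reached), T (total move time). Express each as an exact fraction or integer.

t_a=11 t_c=9/2 v_peak=110 T=53/2

vₘ²/aₘ = 110²/10 = 1210
1705 ≥ 1210 so v_max reached
t_a = 110/10 = 11; v_peak = 110
d_cruise = 1705 − 1210 = 495; t_c = 495/110 = 9/2
T = 2·11 + 9/2 = 53/2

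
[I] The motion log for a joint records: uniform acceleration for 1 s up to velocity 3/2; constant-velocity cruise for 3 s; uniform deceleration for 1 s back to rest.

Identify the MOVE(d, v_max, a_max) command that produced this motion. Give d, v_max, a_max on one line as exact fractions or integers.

d=6 v_max=3/2 a_max=3/2

a_max = (3/2)/1 = 3/2
d_a = ½·3/2·1 = 3/4; d_c = 3/2·3 = 9/2
d = 2·3/4 + 9/2 = 6
t_c = 3 > 0 ⇒ limit active, v_max = 3/2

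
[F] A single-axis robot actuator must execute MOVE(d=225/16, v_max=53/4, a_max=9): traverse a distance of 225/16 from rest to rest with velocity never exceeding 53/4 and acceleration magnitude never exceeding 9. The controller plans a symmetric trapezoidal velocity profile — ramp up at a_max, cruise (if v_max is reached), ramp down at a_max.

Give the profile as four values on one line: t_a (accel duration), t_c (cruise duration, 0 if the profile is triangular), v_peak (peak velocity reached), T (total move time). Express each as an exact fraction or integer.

vₘ²/aₘ = (53/4)²/9 = 2809/144
225/16 < 2809/144 → triangular
v_peak = √(225/16·9) = √(2025/16) = 45/4
t_a = (45/4)/9 = 5/4; t_c = 0
T = 2·5/4 = 5/2

t_a=5/4 t_c=0 v_peak=45/4 T=5/2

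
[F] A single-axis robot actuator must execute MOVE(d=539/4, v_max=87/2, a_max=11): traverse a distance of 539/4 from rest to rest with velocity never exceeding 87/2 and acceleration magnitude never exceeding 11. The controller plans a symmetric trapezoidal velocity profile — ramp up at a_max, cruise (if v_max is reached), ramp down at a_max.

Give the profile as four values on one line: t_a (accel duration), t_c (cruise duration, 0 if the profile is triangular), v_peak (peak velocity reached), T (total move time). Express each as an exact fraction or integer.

(v_max)²/a_max = (87/2)²/11 = 7569/44
539/4 < 7569/44 ⇒ no cruise
v_peak = √(539/4·11) = √(5929/4) = 77/2
t_a = (77/2)/11 = 7/2; t_c = 0
T = 2·7/2 = 7

t_a=7/2 t_c=0 v_peak=77/2 T=7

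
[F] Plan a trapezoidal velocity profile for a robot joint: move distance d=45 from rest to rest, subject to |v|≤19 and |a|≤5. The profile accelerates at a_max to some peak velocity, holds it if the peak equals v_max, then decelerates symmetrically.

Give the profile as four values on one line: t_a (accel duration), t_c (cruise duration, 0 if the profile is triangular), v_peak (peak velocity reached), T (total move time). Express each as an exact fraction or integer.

v_max²/a_max = 19²/5 = 361/5
45 < 361/5 ⇒ no cruise
v_peak = √(45·5) = √225 = 15
t_a = 15/5 = 3; t_c = 0
T = 2·3 = 6

t_a=3 t_c=0 v_peak=15 T=6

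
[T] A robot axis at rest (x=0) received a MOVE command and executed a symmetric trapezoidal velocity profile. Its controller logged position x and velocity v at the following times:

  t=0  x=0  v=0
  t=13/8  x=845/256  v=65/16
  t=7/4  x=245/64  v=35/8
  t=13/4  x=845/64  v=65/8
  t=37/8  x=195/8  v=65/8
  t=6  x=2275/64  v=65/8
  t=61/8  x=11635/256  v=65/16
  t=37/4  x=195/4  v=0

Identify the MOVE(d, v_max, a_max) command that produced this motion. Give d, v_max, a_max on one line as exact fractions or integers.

d=195/4 v_max=65/8 a_max=5/2

final state: t=37/4, x=195/4, v=0 → d = 195/4
a_max = (65/16−0)/(13/8−0) = 5/2
max v = 65/8 over t∈[13/4,6] → v_max = 65/8
check: 65/8·(13/4+11/4) = 195/4 ✓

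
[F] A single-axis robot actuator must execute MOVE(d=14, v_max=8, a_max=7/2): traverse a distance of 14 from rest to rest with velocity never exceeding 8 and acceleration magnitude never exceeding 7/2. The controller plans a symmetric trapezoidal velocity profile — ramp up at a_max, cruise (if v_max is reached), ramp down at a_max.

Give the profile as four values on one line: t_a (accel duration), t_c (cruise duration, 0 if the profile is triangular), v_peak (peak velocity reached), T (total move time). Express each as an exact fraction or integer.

v_max²/a_max = 8²/(7/2) = 128/7
14 < 128/7 so t_c = 0
v_peak = √(14·7/2) = √49 = 7
t_a = 7/(7/2) = 2; t_c = 0
T = 2·2 = 4

t_a=2 t_c=0 v_peak=7 T=4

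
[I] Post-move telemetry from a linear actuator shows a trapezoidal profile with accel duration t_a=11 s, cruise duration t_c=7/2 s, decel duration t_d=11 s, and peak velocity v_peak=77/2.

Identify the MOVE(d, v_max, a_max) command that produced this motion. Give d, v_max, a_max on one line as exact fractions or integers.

d=2233/4 v_max=77/2 a_max=7/2

a_max = (77/2)/11 = 7/2
d_a = ½·77/2·11 = 847/4; d_c = 77/2·7/2 = 539/4
d = 2·847/4 + 539/4 = 2233/4
t_c = 7/2 > 0 so v_max = 77/2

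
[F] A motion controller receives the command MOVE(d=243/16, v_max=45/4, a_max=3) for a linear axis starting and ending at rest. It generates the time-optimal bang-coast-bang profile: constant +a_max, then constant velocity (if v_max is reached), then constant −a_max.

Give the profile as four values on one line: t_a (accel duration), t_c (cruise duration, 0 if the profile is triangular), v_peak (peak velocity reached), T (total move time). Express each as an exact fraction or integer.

t_a=9/4 t_c=0 v_peak=27/4 T=9/2

(v_max)²/a_max = (45/4)²/3 = 675/16
243/16 < 675/16 so t_c = 0
v_peak = √(243/16·3) = √(729/16) = 27/4
t_a = (27/4)/3 = 9/4; t_c = 0
T = 2·9/4 = 9/2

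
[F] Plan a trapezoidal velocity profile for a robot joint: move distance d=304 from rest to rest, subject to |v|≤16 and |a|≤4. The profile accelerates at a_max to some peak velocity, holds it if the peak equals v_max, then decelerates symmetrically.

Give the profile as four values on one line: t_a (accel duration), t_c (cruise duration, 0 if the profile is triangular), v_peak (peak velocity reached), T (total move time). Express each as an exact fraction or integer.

t_a=4 t_c=15 v_peak=16 T=23

v_max²/a_max = 16²/4 = 64
304 ≥ 64 so v_max reached
t_a = 16/4 = 4; v_peak = 16
d_cruise = 304 − 64 = 240; t_c = 240/16 = 15
T = 2·4 + 15 = 23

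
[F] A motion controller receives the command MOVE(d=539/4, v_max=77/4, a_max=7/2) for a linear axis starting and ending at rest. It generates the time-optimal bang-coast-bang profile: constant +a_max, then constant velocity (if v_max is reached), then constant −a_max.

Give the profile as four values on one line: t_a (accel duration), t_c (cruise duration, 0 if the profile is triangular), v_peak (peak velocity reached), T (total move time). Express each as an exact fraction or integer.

v_max²/a_max = (77/4)²/(7/2) = 847/8
539/4 ≥ 847/8 so v_max reached
t_a = (77/4)/(7/2) = 11/2; v_peak = 77/4
d_cruise = 539/4 − 847/8 = 231/8; t_c = (231/8)/(77/4) = 3/2
T = 2·11/2 + 3/2 = 25/2

t_a=11/2 t_c=3/2 v_peak=77/4 T=25/2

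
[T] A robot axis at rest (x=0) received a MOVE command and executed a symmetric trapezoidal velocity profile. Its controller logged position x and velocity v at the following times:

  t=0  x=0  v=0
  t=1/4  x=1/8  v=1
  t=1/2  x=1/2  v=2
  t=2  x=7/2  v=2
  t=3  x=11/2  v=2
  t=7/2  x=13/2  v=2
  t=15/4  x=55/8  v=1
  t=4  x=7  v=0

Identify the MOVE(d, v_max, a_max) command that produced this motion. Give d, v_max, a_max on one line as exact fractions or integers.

d=7 v_max=2 a_max=4

final state: t=4, x=7, v=0 → d = 7
a_max = (1−0)/(1/4−0) = 4
max v = 2 over t∈[1/2,7/2] → v_max = 2
check: 2·(1/2+3) = 7 ✓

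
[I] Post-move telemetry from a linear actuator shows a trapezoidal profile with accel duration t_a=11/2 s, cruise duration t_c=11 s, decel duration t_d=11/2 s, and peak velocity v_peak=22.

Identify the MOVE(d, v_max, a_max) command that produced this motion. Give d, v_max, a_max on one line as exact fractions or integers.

d=363 v_max=22 a_max=4

a_max = 22/(11/2) = 4
d_a = ½·22·11/2 = 121/2; d_c = 22·11 = 242
d = 2·121/2 + 242 = 363
t_c = 11 > 0 ⇒ limit active, v_max = 22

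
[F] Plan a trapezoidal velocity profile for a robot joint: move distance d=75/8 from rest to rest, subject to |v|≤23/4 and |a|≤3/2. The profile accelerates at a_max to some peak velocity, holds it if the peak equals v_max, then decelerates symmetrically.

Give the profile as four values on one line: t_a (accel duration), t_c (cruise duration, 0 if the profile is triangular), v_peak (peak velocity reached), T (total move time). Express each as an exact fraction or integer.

t_a=5/2 t_c=0 v_peak=15/4 T=5

v_max²/a_max = (23/4)²/(3/2) = 529/24
75/8 < 529/24 ⇒ no cruise
v_peak = √(75/8·3/2) = √(225/16) = 15/4
t_a = (15/4)/(3/2) = 5/2; t_c = 0
T = 2·5/2 = 5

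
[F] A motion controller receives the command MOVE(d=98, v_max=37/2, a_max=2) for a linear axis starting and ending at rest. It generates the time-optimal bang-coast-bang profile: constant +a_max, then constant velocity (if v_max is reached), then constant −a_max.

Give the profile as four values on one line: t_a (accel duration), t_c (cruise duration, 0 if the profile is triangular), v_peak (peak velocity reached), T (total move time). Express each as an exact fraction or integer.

t_a=7 t_c=0 v_peak=14 T=14

vₘ²/aₘ = (37/2)²/2 = 1369/8
98 < 1369/8 so t_c = 0
v_peak = √(98·2) = √196 = 14
t_a = 14/2 = 7; t_c = 0
T = 2·7 = 14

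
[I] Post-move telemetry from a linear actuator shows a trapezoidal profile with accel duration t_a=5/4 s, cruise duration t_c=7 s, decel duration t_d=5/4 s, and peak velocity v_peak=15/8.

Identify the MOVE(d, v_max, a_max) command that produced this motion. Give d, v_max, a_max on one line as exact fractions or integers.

d=495/32 v_max=15/8 a_max=3/2

a_max = (15/8)/(5/4) = 3/2
d_a = ½·15/8·5/4 = 75/64; d_c = 15/8·7 = 105/8
d = 2·75/64 + 105/8 = 495/32
t_c = 7 > 0 → v_max = v_peak = 15/8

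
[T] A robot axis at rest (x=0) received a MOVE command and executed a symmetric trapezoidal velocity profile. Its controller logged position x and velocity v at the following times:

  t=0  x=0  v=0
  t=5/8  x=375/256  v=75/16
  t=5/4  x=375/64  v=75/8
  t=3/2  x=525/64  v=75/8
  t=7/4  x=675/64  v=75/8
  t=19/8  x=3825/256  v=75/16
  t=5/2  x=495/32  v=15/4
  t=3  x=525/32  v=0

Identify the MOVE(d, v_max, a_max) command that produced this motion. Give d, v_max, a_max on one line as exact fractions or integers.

final state: t=3, x=525/32, v=0 → d = 525/32
a_max = (75/16−0)/(5/8−0) = 15/2
max v = 75/8 over t∈[5/4,7/4] → v_max = 75/8
check: 75/8·(5/4+1/2) = 525/32 ✓

d=525/32 v_max=75/8 a_max=15/2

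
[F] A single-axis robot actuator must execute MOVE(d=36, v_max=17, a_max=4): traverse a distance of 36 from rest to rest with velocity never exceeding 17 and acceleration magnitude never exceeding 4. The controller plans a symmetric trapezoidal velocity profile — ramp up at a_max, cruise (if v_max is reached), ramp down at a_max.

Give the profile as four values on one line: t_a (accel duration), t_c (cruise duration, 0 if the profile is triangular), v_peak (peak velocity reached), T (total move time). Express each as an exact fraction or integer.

vₘ²/aₘ = 17²/4 = 289/4
36 < 289/4 → triangular
v_peak = √(36·4) = √144 = 12
t_a = 12/4 = 3; t_c = 0
T = 2·3 = 6

t_a=3 t_c=0 v_peak=12 T=6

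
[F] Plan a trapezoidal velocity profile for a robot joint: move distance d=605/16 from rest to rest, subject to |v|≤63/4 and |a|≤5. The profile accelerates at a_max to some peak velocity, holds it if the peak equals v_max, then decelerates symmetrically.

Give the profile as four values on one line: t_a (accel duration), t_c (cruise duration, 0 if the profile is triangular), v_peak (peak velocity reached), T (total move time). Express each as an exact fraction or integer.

(v_max)²/a_max = (63/4)²/5 = 3969/80
605/16 < 3969/80 → triangular
v_peak = √(605/16·5) = √(3025/16) = 55/4
t_a = (55/4)/5 = 11/4; t_c = 0
T = 2·11/4 = 11/2

t_a=11/4 t_c=0 v_peak=55/4 T=11/2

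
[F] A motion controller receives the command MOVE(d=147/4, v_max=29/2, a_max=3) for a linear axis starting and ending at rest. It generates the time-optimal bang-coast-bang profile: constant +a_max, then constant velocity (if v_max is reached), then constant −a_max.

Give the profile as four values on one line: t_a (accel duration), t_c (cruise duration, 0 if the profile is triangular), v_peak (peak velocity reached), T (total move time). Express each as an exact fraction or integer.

t_a=7/2 t_c=0 v_peak=21/2 T=7

(v_max)²/a_max = (29/2)²/3 = 841/12
147/4 < 841/12 → triangular
v_peak = √(147/4·3) = √(441/4) = 21/2
t_a = (21/2)/3 = 7/2; t_c = 0
T = 2·7/2 = 7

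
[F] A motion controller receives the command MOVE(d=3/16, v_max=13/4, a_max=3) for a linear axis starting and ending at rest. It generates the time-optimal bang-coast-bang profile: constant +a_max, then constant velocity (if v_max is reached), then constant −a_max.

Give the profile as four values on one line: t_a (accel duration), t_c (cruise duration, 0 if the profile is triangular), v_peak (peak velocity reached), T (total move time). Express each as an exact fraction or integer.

(v_max)²/a_max = (13/4)²/3 = 169/48
3/16 < 169/48 ⇒ no cruise
v_peak = √(3/16·3) = √(9/16) = 3/4
t_a = (3/4)/3 = 1/4; t_c = 0
T = 2·1/4 = 1/2

t_a=1/4 t_c=0 v_peak=3/4 T=1/2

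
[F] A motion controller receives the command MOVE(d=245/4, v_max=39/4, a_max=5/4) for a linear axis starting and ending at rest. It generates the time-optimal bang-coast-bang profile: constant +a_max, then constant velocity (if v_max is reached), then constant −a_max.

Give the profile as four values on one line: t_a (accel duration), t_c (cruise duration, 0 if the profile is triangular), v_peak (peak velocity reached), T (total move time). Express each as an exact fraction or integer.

t_a=7 t_c=0 v_peak=35/4 T=14

(v_max)²/a_max = (39/4)²/(5/4) = 1521/20
245/4 < 1521/20 so t_c = 0
v_peak = √(245/4·5/4) = √(1225/16) = 35/4
t_a = (35/4)/(5/4) = 7; t_c = 0
T = 2·7 = 14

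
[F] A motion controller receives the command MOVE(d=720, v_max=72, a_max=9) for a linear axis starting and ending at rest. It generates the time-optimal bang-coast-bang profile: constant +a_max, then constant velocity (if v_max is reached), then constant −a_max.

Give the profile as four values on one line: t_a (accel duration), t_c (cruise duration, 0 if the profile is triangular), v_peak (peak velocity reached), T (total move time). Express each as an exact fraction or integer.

t_a=8 t_c=2 v_peak=72 T=18

(v_max)²/a_max = 72²/9 = 576
720 ≥ 576 → trapezoidal
t_a = 72/9 = 8; v_peak = 72
d_cruise = 720 − 576 = 144; t_c = 144/72 = 2
T = 2·8 + 2 = 18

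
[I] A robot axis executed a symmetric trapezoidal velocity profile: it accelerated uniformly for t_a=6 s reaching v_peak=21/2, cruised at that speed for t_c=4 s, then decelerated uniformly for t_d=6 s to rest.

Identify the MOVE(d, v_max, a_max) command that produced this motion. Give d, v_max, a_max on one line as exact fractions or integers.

d=105 v_max=21/2 a_max=7/4

a_max = (21/2)/6 = 7/4
d_a = ½·21/2·6 = 63/2; d_c = 21/2·4 = 42
d = 2·63/2 + 42 = 105
t_c = 4 > 0 → v_max = v_peak = 21/2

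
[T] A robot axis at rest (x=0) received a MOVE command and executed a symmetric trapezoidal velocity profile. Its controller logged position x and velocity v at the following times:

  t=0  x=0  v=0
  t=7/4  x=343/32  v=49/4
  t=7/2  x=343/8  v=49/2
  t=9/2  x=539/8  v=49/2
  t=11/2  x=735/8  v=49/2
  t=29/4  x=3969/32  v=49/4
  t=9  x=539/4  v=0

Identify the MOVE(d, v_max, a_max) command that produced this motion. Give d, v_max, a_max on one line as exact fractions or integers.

final state: t=9, x=539/4, v=0 → d = 539/4
a_max = (49/4−0)/(7/4−0) = 7
max v = 49/2 over t∈[7/2,11/2] → v_max = 49/2
check: 49/2·(7/2+2) = 539/4 ✓

d=539/4 v_max=49/2 a_max=7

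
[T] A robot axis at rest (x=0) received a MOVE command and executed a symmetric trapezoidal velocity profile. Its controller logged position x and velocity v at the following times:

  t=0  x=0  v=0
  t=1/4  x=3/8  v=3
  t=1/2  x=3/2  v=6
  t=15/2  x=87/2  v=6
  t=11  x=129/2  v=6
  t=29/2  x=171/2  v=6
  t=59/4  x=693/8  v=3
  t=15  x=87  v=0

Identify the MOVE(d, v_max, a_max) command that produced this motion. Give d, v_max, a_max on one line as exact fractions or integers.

final state: t=15, x=87, v=0 → d = 87
a_max = (3−0)/(1/4−0) = 12
max v = 6 over t∈[1/2,29/2] → v_max = 6
check: 6·(1/2+14) = 87 ✓

d=87 v_max=6 a_max=12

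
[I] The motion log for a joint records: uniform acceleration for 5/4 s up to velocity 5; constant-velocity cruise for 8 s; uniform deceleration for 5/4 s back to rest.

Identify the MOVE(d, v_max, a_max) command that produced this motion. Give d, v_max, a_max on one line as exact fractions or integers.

a_max = 5/(5/4) = 4
d_a = ½·5·5/4 = 25/8; d_c = 5·8 = 40
d = 2·25/8 + 40 = 185/4
t_c = 8 > 0 so v_max = 5

d=185/4 v_max=5 a_max=4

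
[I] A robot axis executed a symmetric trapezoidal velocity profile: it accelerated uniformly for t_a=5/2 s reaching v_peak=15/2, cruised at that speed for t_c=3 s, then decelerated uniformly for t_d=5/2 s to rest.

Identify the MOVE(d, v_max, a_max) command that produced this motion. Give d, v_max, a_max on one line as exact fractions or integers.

d=165/4 v_max=15/2 a_max=3

a_max = (15/2)/(5/2) = 3
d_a = ½·15/2·5/2 = 75/8; d_c = 15/2·3 = 45/2
d = 2·75/8 + 45/2 = 165/4
t_c = 3 > 0 so v_max = 15/2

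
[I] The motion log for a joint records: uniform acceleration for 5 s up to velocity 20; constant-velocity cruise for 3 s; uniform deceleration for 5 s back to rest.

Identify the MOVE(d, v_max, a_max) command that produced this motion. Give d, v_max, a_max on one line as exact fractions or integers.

a_max = 20/5 = 4
d_a = ½·20·5 = 50; d_c = 20·3 = 60
d = 2·50 + 60 = 160
t_c = 3 > 0 ⇒ limit active, v_max = 20

d=160 v_max=20 a_max=4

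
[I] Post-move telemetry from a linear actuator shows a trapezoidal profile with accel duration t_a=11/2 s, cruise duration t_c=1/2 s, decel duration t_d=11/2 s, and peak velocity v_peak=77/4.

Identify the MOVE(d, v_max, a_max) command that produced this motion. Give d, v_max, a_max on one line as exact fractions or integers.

d=231/2 v_max=77/4 a_max=7/2

a_max = (77/4)/(11/2) = 7/2
d_a = ½·77/4·11/2 = 847/16; d_c = 77/4·1/2 = 77/8
d = 2·847/16 + 77/8 = 231/2
t_c = 1/2 > 0 so v_max = 77/4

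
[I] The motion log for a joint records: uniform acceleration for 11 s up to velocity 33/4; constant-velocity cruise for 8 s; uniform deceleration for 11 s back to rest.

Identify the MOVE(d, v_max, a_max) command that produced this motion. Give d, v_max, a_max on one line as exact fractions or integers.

a_max = (33/4)/11 = 3/4
d_a = ½·33/4·11 = 363/8; d_c = 33/4·8 = 66
d = 2·363/8 + 66 = 627/4
t_c = 8 > 0 so v_max = 33/4

d=627/4 v_max=33/4 a_max=3/4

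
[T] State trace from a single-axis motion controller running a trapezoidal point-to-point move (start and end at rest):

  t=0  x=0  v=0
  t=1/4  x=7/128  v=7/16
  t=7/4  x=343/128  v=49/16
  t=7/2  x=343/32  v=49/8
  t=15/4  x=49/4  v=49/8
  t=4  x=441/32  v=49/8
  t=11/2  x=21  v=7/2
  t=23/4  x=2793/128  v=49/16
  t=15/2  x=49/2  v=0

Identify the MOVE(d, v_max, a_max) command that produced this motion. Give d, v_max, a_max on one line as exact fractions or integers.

d=49/2 v_max=49/8 a_max=7/4

final state: t=15/2, x=49/2, v=0 → d = 49/2
a_max = (7/16−0)/(1/4−0) = 7/4
max v = 49/8 over t∈[7/2,4] → v_max = 49/8
check: 49/8·(7/2+1/2) = 49/2 ✓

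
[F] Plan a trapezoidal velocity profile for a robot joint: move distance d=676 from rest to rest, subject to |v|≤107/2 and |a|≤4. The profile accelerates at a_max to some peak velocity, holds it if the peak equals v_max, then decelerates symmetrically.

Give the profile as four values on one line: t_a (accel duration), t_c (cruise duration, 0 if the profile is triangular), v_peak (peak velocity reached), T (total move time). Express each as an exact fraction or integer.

(v_max)²/a_max = (107/2)²/4 = 11449/16
676 < 11449/16 ⇒ no cruise
v_peak = √(676·4) = √2704 = 52
t_a = 52/4 = 13; t_c = 0
T = 2·13 = 26

t_a=13 t_c=0 v_peak=52 T=26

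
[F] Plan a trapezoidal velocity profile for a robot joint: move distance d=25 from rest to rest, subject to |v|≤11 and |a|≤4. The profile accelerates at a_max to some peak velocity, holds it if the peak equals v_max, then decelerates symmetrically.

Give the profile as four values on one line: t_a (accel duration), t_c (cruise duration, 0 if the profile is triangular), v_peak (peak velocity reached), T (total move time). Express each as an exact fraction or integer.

v_max²/a_max = 11²/4 = 121/4
25 < 121/4 so t_c = 0
v_peak = √(25·4) = √100 = 10
t_a = 10/4 = 5/2; t_c = 0
T = 2·5/2 = 5

t_a=5/2 t_c=0 v_peak=10 T=5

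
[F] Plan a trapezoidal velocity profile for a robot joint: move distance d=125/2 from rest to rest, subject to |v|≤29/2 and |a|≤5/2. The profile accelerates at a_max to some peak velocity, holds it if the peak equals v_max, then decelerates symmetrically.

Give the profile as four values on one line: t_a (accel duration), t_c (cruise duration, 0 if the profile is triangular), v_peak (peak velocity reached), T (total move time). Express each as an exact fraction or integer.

v_max²/a_max = (29/2)²/(5/2) = 841/10
125/2 < 841/10 → triangular
v_peak = √(125/2·5/2) = √(625/4) = 25/2
t_a = (25/2)/(5/2) = 5; t_c = 0
T = 2·5 = 10

t_a=5 t_c=0 v_peak=25/2 T=10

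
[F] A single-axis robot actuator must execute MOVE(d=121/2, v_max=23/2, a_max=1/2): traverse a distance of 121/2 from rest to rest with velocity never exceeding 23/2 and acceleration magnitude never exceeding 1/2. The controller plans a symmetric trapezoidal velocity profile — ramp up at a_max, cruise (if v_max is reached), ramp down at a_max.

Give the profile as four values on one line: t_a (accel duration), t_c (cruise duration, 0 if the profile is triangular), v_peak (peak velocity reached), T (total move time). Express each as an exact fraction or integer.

vₘ²/aₘ = (23/2)²/(1/2) = 529/2
121/2 < 529/2 so t_c = 0
v_peak = √(121/2·1/2) = √(121/4) = 11/2
t_a = (11/2)/(1/2) = 11; t_c = 0
T = 2·11 = 22

t_a=11 t_c=0 v_peak=11/2 T=22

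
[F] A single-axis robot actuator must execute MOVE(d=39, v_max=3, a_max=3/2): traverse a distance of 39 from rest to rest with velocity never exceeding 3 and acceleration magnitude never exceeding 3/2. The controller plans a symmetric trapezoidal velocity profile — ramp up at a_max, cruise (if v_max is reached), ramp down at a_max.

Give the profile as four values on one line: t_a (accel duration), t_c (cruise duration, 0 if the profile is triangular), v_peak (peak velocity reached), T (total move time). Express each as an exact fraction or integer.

v_max²/a_max = 3²/(3/2) = 6
39 ≥ 6 ⇒ cruise phase
t_a = 3/(3/2) = 2; v_peak = 3
d_cruise = 39 − 6 = 33; t_c = 33/3 = 11
T = 2·2 + 11 = 15

t_a=2 t_c=11 v_peak=3 T=15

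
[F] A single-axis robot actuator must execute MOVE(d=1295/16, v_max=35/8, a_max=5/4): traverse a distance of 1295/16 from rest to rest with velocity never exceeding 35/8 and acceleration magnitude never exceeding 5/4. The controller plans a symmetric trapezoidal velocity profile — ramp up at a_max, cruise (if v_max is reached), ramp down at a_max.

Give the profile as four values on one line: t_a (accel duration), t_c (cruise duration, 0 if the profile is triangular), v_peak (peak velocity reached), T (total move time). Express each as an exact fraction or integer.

(v_max)²/a_max = (35/8)²/(5/4) = 245/16
1295/16 ≥ 245/16 so v_max reached
t_a = (35/8)/(5/4) = 7/2; v_peak = 35/8
d_cruise = 1295/16 − 245/16 = 525/8; t_c = (525/8)/(35/8) = 15
T = 2·7/2 + 15 = 22

t_a=7/2 t_c=15 v_peak=35/8 T=22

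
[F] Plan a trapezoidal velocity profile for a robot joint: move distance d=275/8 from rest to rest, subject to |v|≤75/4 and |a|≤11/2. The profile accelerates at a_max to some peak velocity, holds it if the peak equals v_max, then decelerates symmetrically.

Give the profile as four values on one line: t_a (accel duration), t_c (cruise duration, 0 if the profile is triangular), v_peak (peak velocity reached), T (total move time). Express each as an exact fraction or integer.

(v_max)²/a_max = (75/4)²/(11/2) = 5625/88
275/8 < 5625/88 ⇒ no cruise
v_peak = √(275/8·11/2) = √(3025/16) = 55/4
t_a = (55/4)/(11/2) = 5/2; t_c = 0
T = 2·5/2 = 5

t_a=5/2 t_c=0 v_peak=55/4 T=5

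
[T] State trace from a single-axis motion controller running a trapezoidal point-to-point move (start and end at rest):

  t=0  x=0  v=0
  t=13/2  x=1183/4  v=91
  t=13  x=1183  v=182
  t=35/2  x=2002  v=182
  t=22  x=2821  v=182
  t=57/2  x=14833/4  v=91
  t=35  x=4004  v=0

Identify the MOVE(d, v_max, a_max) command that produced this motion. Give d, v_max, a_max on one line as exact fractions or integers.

d=4004 v_max=182 a_max=14

final state: t=35, x=4004, v=0 → d = 4004
a_max = (91−0)/(13/2−0) = 14
max v = 182 over t∈[13,22] → v_max = 182
check: 182·(13+9) = 4004 ✓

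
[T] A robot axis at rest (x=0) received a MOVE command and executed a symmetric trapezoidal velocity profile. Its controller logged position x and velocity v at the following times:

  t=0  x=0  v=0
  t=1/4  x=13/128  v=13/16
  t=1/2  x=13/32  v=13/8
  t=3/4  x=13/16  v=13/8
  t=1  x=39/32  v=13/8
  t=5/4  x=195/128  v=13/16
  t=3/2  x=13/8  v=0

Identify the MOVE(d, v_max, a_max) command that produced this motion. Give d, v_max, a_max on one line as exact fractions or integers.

final state: t=3/2, x=13/8, v=0 → d = 13/8
a_max = (13/16−0)/(1/4−0) = 13/4
max v = 13/8 over t∈[1/2,1] → v_max = 13/8
check: 13/8·(1/2+1/2) = 13/8 ✓

d=13/8 v_max=13/8 a_max=13/4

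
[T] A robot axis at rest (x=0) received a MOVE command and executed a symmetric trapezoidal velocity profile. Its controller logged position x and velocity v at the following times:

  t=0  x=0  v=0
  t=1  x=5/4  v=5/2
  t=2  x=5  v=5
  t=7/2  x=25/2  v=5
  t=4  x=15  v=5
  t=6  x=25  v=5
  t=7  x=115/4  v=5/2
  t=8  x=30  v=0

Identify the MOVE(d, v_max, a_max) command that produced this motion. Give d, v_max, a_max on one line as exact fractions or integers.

final state: t=8, x=30, v=0 → d = 30
a_max = (5/2−0)/(1−0) = 5/2
max v = 5 over t∈[2,6] → v_max = 5
check: 5·(2+4) = 30 ✓

d=30 v_max=5 a_max=5/2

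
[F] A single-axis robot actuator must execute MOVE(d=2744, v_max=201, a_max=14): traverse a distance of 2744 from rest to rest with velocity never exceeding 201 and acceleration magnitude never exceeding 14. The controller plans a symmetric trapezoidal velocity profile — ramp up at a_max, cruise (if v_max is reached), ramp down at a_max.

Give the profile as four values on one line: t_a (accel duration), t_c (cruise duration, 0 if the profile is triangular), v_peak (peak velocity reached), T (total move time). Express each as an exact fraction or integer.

t_a=14 t_c=0 v_peak=196 T=28

(v_max)²/a_max = 201²/14 = 40401/14
2744 < 40401/14 → triangular
v_peak = √(2744·14) = √38416 = 196
t_a = 196/14 = 14; t_c = 0
T = 2·14 = 28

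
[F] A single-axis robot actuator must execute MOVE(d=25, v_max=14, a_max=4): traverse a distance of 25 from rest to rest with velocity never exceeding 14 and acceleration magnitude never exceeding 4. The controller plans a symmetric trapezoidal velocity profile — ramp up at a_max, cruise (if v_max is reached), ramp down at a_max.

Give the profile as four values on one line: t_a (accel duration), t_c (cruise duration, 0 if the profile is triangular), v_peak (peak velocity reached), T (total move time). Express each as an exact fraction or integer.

t_a=5/2 t_c=0 v_peak=10 T=5

(v_max)²/a_max = 14²/4 = 49
25 < 49 so t_c = 0
v_peak = √(25·4) = √100 = 10
t_a = 10/4 = 5/2; t_c = 0
T = 2·5/2 = 5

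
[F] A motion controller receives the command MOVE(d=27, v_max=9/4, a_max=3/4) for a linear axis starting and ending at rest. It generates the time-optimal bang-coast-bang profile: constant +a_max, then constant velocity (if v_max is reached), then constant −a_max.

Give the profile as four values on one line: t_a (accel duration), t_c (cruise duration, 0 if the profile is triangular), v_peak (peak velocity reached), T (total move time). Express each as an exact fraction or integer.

t_a=3 t_c=9 v_peak=9/4 T=15

(v_max)²/a_max = (9/4)²/(3/4) = 27/4
27 ≥ 27/4 so v_max reached
t_a = (9/4)/(3/4) = 3; v_peak = 9/4
d_cruise = 27 − 27/4 = 81/4; t_c = (81/4)/(9/4) = 9
T = 2·3 + 9 = 15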